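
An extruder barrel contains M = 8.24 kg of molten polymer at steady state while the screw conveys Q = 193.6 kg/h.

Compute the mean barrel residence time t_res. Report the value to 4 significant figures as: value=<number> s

Convert throughput: Q = 193.6 kg/h = 193.6/3600 = 0.0537778 kg/s
t_res = M / Q_s = 8.24 / 0.0537778 = 153.223 s

value=153.2 s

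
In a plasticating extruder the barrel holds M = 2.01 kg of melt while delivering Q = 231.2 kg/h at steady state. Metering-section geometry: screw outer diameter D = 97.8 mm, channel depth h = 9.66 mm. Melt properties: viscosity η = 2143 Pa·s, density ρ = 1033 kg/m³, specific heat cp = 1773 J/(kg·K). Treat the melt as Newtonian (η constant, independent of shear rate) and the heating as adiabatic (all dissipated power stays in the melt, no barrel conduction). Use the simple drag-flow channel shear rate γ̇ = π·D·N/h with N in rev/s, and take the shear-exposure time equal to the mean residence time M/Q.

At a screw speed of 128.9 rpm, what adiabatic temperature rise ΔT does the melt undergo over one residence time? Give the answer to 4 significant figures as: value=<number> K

Throughput in SI: Q_s = 231.2 kg/h ÷ 3600 s/h = 0.0642222 kg/s
t_res = M / Q_s = 2.01 / 0.0642222 = 31.2976 s
Convert to SI: D = 0.0978 m, h = 0.00966 m, N = 128.9/60 = 2.14833 rev/s
γ̇ = π·D·N / h = π · 0.0978 · 2.14833 / 0.00966 = 68.3303 s⁻¹
ΔT = η·γ̇²·t_res/(ρ·cp) = [2143 × 68.3303² × 31.2976] / [1033 × 1773] = 170.982 K

value=171.0 K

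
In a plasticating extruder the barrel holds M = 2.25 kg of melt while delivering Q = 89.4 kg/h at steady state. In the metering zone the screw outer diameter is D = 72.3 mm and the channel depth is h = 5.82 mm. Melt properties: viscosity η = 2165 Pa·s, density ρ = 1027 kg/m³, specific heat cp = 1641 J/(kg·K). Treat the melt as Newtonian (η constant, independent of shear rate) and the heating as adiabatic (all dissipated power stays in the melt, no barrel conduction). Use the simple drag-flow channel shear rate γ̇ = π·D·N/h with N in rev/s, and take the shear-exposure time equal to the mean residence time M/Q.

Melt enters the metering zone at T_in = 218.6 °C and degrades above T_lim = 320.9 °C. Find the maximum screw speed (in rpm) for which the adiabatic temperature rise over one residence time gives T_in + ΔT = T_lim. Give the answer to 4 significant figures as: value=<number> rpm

value=45.58 rpm

Throughput in SI: Q_s = 89.4 kg/h ÷ 3600 s/h = 0.0248333 kg/s
t_res = M / Q_s = 2.25 / 0.0248333 = 90.604 s
Geometry in SI: D = 72.3 mm → 0.0723 m, h = 5.82 mm → 0.00582 m
ΔT_a = T_lim − T_in = 320.9 °C − 218.6 °C = 102.3 K
γ̇_max² = ΔT_a·ρ·cp / (η·t_res) = [102.3 × 1027 × 1641] / [2165 × 90.604] = 878.92 s⁻²
γ̇_max = sqrt(878.92) = 29.6466 s⁻¹
N_max = γ̇_max h / (πD) = 29.6466·0.00582/(π·0.0723) = 0.759643 rev/s → ×60 = 45.5786 rpm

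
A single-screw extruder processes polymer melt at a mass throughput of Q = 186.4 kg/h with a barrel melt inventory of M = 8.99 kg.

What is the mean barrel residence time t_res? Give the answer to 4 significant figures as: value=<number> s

Throughput in SI: Q_s = 186.4 kg/h ÷ 3600 s/h = 0.0517778 kg/s
t_res = M / Q_s = 8.99 ÷ 0.0517778 = 173.627 s

value=173.6 s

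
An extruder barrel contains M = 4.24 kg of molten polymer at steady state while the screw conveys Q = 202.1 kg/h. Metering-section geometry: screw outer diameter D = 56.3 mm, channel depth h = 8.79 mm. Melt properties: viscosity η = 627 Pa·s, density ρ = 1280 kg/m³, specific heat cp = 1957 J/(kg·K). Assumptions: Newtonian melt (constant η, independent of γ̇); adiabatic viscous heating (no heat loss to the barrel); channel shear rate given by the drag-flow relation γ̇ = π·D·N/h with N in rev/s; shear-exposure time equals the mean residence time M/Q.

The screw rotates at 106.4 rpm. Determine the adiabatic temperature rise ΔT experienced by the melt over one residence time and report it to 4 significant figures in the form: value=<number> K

value=24.07 K

Q_s = Q / 3600 = 202.1 / 3600 = 0.0561389 kg/s
t_res = M / Q_s = 4.24 ÷ 0.0561389 = 75.527 s
D = 56.3 mm = 0.0563 m;  h = 8.79 mm = 0.00879 m;  N = 106.4 rpm / 60 = 1.77333 rev/s
γ̇ = π·D·N / h = π · 0.0563 · 1.77333 / 0.00879 = 35.6829 s⁻¹
ΔT = η·γ̇²·t_res/(ρ·cp) = [627 × 35.6829² × 75.527] / [1280 × 1957] = 24.0707 K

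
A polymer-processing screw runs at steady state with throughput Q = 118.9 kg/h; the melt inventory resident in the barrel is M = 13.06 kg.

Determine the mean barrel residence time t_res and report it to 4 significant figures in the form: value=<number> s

value=395.4 s

Q_s = Q / 3600 = 118.9 / 3600 = 0.0330278 kg/s
t_res = M / Q_s = 13.06 / 0.0330278 = 395.425 s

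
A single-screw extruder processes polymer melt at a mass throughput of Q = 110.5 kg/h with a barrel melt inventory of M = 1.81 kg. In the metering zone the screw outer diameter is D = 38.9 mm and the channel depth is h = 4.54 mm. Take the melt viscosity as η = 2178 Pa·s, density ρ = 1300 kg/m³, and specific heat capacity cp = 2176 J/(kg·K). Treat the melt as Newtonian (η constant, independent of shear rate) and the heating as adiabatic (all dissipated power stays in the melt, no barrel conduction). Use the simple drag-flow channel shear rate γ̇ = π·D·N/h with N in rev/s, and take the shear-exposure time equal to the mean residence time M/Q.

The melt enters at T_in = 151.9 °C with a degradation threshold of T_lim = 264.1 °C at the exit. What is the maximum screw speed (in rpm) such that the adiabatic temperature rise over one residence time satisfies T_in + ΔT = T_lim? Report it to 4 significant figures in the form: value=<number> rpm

Throughput in SI: Q_s = 110.5 kg/h ÷ 3600 s/h = 0.0306944 kg/s
t_res = M / Q_s = 1.81 ÷ 0.0306944 = 58.9683 s
Convert to metres: D = 0.0389 m, h = 0.00454 m
ΔT_a = T_lim − T_in = 264.1 − 151.9 = 112.2 K
γ̇_max² = ΔT_a·ρ·cp / (η·t_res) = [112.2 × 1300 × 2176] / [2178 × 58.9683] = 2471.26 s⁻²
Take the square root: γ̇_max = √(2471.26) = 49.7118 s⁻¹
N_max = γ̇_max h / (πD) = 49.7118·0.00454/(π·0.0389) = 1.84678 rev/s → ×60 = 110.807 rpm

value=110.8 rpm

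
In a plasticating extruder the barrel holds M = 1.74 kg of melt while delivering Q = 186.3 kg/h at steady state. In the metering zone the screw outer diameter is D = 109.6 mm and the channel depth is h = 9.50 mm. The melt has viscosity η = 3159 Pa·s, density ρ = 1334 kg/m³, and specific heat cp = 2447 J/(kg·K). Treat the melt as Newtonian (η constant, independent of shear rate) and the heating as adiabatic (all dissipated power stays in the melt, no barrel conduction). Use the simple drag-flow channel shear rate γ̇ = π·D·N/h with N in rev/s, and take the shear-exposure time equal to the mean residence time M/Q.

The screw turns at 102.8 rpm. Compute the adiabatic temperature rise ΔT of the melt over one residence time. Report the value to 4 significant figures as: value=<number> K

Throughput in SI: Q_s = 186.3 kg/h ÷ 3600 s/h = 0.05175 kg/s
Mean residence time: t_res = M/Q_s = 1.74 kg / 0.05175 kg/s = 33.6232 s
D = 109.6 mm = 0.1096 m;  h = 9.50 mm = 0.0095 m;  N = 102.8 rpm / 60 = 1.71333 rev/s
γ̇ = π D N / h = (π)(0.1096)(1.71333) / 0.0095 = 62.0982 s⁻¹
ΔT = η·γ̇²·t_res/(ρ·cp) = [3159 × 62.0982² × 33.6232] / [1334 × 2447] = 125.475 K

value=125.5 K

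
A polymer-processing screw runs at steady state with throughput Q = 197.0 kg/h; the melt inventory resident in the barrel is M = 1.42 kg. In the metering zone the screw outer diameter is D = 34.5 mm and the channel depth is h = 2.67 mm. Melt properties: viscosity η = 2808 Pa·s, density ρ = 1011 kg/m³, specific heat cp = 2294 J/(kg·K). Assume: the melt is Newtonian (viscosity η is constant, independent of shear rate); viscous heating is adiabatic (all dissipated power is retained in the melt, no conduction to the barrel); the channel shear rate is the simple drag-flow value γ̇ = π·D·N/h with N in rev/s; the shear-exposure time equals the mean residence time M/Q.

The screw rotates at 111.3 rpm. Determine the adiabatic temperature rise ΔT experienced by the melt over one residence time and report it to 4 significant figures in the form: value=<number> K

Q_s = Q / 3600 = 197.0 / 3600 = 0.0547222 kg/s
t_res = M / Q_s = 1.42 / 0.0547222 = 25.9492 s
D = 34.5 mm = 0.0345 m;  h = 2.67 mm = 0.00267 m;  N = 111.3 rpm / 60 = 1.855 rev/s
Shear rate: γ̇ = πDN/h = π·0.0345·1.855/0.00267 = 75.3012 s⁻¹
ΔT = η·γ̇²·t_res/(ρ·cp) = [2808 × 75.3012² × 25.9492] / [1011 × 2294] = 178.148 K

value=178.1 K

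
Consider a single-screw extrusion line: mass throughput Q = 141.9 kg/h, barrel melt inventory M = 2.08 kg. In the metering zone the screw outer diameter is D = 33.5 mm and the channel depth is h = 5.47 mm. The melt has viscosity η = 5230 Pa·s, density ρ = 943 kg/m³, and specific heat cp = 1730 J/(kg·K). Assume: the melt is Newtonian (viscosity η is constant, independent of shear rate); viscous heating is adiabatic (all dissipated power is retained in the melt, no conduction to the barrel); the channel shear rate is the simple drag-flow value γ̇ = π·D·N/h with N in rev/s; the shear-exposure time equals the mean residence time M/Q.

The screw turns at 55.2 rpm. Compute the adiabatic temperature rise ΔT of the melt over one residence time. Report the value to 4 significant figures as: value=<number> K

value=53.01 K

Q_s = Q / 3600 = 141.9 / 3600 = 0.0394167 kg/s
t_res = M / Q_s = 2.08 ÷ 0.0394167 = 52.7696 s
Geometry in metres: D = 33.5 mm → 0.0335 m, h = 5.47 mm → 0.00547 m; screw speed N = 55.2 rpm = 0.92 rev/s
γ̇ = π·D·N / h = π · 0.0335 · 0.92 / 0.00547 = 17.7009 s⁻¹
ΔT = η·γ̇²·t_res / (ρ·cp) = 5230 · (17.7009)² · 52.7696 / (943 · 1730) = 53.0051 K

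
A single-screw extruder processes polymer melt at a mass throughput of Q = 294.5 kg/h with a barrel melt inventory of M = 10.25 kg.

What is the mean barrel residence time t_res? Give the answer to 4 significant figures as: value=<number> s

value=125.3 s

Throughput in SI: Q_s = 294.5 kg/h ÷ 3600 s/h = 0.0818056 kg/s
t_res = M / Q_s = 10.25 ÷ 0.0818056 = 125.297 s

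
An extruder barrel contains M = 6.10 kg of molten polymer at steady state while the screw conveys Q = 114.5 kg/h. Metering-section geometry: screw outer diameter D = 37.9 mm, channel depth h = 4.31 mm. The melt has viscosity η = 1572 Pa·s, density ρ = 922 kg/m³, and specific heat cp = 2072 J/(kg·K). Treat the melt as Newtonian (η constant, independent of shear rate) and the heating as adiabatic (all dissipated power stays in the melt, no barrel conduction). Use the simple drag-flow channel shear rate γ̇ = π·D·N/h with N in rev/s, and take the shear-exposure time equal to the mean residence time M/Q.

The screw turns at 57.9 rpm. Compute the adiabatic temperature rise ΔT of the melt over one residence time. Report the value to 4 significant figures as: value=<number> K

value=112.2 K

Convert throughput: Q = 114.5 kg/h = 114.5/3600 = 0.0318056 kg/s
t_res = M / Q_s = 6.10 ÷ 0.0318056 = 191.79 s
D = 37.9 mm = 0.0379 m;  h = 4.31 mm = 0.00431 m;  N = 57.9 rpm / 60 = 0.965 rev/s
γ̇ = π·D·N / h = π · 0.0379 · 0.965 / 0.00431 = 26.6587 s⁻¹
ΔT = η·γ̇²·t_res / (ρ·cp) = 1572 · (26.6587)² · 191.79 / (922 · 2072) = 112.16 K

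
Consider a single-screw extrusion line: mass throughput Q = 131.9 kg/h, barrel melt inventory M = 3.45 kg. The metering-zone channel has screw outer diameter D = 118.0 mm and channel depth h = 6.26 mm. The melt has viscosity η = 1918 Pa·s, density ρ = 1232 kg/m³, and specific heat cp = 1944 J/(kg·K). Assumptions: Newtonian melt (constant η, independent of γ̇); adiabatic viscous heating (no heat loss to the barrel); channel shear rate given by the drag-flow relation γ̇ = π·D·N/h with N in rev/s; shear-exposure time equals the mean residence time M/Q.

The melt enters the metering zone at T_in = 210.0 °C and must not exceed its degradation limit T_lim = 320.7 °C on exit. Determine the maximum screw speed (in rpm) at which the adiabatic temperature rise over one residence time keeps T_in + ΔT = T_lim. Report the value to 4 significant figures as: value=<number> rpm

value=38.82 rpm

Q_s = Q / 3600 = 131.9 / 3600 = 0.0366389 kg/s
Mean residence time: t_res = M/Q_s = 3.45 kg / 0.0366389 kg/s = 94.1622 s
Geometry in SI: D = 118.0 mm → 0.118 m, h = 6.26 mm → 0.00626 m
ΔT_a = T_lim − T_in = 320.7 °C − 210.0 °C = 110.7 K
γ̇_max² = ΔT_a·ρ·cp / (η·t_res) = [110.7 × 1232 × 1944] / [1918 × 94.1622] = 1468.01 s⁻²
γ̇_max = sqrt(1468.01) = 38.3146 s⁻¹
N_max = γ̇_max·h / (π·D) = 38.3146 · 0.00626 / (π · 0.118) = 0.647004 rev/s = 38.8202 rpm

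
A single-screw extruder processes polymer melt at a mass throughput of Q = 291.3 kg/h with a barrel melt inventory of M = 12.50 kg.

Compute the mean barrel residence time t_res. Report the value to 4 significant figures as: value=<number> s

value=154.5 s

Q_s = Q / 3600 = 291.3 / 3600 = 0.0809167 kg/s
Mean residence time: t_res = M/Q_s = 12.50 kg / 0.0809167 kg/s = 154.48 s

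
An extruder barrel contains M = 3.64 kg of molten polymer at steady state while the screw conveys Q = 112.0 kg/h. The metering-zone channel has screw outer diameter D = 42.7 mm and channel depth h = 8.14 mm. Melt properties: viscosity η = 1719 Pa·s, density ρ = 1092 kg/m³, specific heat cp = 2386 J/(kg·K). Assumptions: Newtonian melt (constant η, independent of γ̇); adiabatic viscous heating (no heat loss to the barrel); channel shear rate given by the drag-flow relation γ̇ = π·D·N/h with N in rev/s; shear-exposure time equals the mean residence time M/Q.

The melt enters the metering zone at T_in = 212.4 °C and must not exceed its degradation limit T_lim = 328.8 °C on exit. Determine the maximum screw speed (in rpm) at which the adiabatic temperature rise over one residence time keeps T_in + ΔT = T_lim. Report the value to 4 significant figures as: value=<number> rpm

value=141.4 rpm

Throughput in SI: Q_s = 112.0 kg/h ÷ 3600 s/h = 0.0311111 kg/s
t_res = M / Q_s = 3.64 / 0.0311111 = 117 s
D = 42.7 mm = 0.0427 m;  h = 8.14 mm = 0.00814 m
Allowable rise: ΔT_a = T_lim − T_in = 328.8 − 212.4 = 116.4 K
Invert ΔT = ηγ̇²t_res/(ρcp) for γ̇: γ̇_max² = ΔT_a ρ cp / (η t_res) = 116.4·1092·2386 / (1719·117) = 1507.94 s⁻²
γ̇_max = sqrt(1507.94) = 38.8322 s⁻¹
N_max = γ̇_max·h / (π·D) = 38.8322 · 0.00814 / (π · 0.0427) = 2.35634 rev/s = 141.381 rpm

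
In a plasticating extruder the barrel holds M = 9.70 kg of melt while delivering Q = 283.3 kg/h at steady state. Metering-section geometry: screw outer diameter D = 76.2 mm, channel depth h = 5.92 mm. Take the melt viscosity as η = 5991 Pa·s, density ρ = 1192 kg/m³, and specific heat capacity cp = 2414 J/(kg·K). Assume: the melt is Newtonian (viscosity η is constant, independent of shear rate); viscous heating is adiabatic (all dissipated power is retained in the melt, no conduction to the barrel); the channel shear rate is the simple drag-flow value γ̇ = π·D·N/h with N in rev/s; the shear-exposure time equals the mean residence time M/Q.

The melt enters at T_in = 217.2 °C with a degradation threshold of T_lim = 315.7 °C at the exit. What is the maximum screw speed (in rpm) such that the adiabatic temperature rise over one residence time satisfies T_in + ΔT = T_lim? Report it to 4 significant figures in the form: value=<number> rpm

Convert throughput: Q = 283.3 kg/h = 283.3/3600 = 0.0786944 kg/s
t_res = M / Q_s = 9.70 / 0.0786944 = 123.262 s
Convert to metres: D = 0.0762 m, h = 0.00592 m
ΔT_a = T_lim − T_in = 315.7 − 217.2 = 98.5 K
γ̇_max² = ΔT_a·ρ·cp/(η·t_res) = 98.5·1192·2414/(5991·123.262) = 383.816 s⁻²
γ̇_max = sqrt(383.816) = 19.5912 s⁻¹
N_max = γ̇_max·h / (π·D) = 19.5912 · 0.00592 / (π · 0.0762) = 0.484483 rev/s = 29.069 rpm

value=29.07 rpm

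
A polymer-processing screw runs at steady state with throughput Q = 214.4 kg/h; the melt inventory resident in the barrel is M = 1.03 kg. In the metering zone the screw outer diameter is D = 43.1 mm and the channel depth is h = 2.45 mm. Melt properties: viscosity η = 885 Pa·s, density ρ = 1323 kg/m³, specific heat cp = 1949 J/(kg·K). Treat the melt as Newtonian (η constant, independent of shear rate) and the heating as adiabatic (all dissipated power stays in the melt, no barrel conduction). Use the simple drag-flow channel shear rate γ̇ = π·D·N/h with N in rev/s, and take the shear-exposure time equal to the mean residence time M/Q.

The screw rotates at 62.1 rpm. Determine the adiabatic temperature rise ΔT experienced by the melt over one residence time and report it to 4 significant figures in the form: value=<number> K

value=19.42 K

Throughput in SI: Q_s = 214.4 kg/h ÷ 3600 s/h = 0.0595556 kg/s
Mean residence time: t_res = M/Q_s = 1.03 kg / 0.0595556 kg/s = 17.2948 s
Geometry in metres: D = 43.1 mm → 0.0431 m, h = 2.45 mm → 0.00245 m; screw speed N = 62.1 rpm = 1.035 rev/s
γ̇ = π·D·N / h = π · 0.0431 · 1.035 / 0.00245 = 57.2007 s⁻¹
Adiabatic rise: ΔT = η γ̇² t_res / (ρ cp) = 885·(57.2007)²·17.2948 / (1323·1949) = 19.4218 K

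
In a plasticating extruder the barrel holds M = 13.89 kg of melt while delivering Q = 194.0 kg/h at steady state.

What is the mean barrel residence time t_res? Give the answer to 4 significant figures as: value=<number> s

value=257.8 s

Throughput in SI: Q_s = 194.0 kg/h ÷ 3600 s/h = 0.0538889 kg/s
t_res = M / Q_s = 13.89 / 0.0538889 = 257.753 s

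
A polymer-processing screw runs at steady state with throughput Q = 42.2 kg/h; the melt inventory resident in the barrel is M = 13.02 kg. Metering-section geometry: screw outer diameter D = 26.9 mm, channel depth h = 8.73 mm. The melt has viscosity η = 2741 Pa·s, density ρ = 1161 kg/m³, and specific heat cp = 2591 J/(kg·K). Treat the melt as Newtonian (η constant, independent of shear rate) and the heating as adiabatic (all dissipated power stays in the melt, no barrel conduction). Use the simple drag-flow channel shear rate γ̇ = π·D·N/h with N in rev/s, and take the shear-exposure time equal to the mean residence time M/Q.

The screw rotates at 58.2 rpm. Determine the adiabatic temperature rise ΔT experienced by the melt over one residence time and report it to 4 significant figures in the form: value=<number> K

value=89.23 K

Throughput in SI: Q_s = 42.2 kg/h ÷ 3600 s/h = 0.0117222 kg/s
t_res = M / Q_s = 13.02 ÷ 0.0117222 = 1110.71 s
D = 26.9 mm = 0.0269 m;  h = 8.73 mm = 0.00873 m;  N = 58.2 rpm / 60 = 0.97 rev/s
γ̇ = π·D·N / h = π · 0.0269 · 0.97 / 0.00873 = 9.38987 s⁻¹
Adiabatic rise: ΔT = η γ̇² t_res / (ρ cp) = 2741·(9.38987)²·1110.71 / (1161·2591) = 89.2339 K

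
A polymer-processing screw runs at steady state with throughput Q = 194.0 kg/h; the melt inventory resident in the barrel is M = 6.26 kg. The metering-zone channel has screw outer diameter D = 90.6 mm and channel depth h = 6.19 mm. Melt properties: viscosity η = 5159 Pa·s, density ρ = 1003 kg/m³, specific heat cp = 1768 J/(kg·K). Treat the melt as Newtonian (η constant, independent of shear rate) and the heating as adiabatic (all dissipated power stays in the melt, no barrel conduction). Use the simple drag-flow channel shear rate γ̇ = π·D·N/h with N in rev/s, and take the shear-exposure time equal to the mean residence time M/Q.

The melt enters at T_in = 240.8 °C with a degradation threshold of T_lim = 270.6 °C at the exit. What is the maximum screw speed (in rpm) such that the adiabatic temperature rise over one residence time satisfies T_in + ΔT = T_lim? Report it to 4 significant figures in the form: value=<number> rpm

value=12.25 rpm

Throughput in SI: Q_s = 194.0 kg/h ÷ 3600 s/h = 0.0538889 kg/s
Mean residence time: t_res = M/Q_s = 6.26 kg / 0.0538889 kg/s = 116.165 s
Geometry in SI: D = 90.6 mm → 0.0906 m, h = 6.19 mm → 0.00619 m
ΔT_a = T_lim − T_in = 270.6 °C − 240.8 °C = 29.8 K
Invert ΔT = ηγ̇²t_res/(ρcp) for γ̇: γ̇_max² = ΔT_a ρ cp / (η t_res) = 29.8·1003·1768 / (5159·116.165) = 88.1777 s⁻²
γ̇_max = √88.1777 = 9.3903 s⁻¹
N_max = γ̇_max h / (πD) = 9.3903·0.00619/(π·0.0906) = 0.204217 rev/s → ×60 = 12.253 rpm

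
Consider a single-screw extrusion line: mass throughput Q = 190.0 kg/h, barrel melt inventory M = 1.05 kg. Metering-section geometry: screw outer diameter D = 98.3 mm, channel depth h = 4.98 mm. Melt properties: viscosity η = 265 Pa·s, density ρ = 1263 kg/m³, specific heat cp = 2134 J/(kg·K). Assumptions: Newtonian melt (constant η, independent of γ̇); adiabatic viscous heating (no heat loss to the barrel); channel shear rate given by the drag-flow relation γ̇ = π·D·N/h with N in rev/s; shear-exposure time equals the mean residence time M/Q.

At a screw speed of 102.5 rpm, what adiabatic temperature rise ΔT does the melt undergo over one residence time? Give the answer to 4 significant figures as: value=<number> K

value=21.95 K

Throughput in SI: Q_s = 190.0 kg/h ÷ 3600 s/h = 0.0527778 kg/s
t_res = M / Q_s = 1.05 ÷ 0.0527778 = 19.8947 s
Geometry in metres: D = 98.3 mm → 0.0983 m, h = 4.98 mm → 0.00498 m; screw speed N = 102.5 rpm = 1.70833 rev/s
Shear rate: γ̇ = πDN/h = π·0.0983·1.70833/0.00498 = 105.937 s⁻¹
ΔT = η·γ̇²·t_res/(ρ·cp) = [265 × 105.937² × 19.8947] / [1263 × 2134] = 21.9523 K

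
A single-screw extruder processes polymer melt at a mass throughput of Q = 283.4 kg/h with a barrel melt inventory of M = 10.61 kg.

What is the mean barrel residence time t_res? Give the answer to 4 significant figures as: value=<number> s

Convert throughput: Q = 283.4 kg/h = 283.4/3600 = 0.0787222 kg/s
t_res = M / Q_s = 10.61 / 0.0787222 = 134.778 s

value=134.8 s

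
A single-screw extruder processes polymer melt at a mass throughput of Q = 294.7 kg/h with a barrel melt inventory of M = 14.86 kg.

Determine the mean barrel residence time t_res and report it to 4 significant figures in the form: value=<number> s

value=181.5 s

Throughput in SI: Q_s = 294.7 kg/h ÷ 3600 s/h = 0.0818611 kg/s
t_res = M / Q_s = 14.86 / 0.0818611 = 181.527 s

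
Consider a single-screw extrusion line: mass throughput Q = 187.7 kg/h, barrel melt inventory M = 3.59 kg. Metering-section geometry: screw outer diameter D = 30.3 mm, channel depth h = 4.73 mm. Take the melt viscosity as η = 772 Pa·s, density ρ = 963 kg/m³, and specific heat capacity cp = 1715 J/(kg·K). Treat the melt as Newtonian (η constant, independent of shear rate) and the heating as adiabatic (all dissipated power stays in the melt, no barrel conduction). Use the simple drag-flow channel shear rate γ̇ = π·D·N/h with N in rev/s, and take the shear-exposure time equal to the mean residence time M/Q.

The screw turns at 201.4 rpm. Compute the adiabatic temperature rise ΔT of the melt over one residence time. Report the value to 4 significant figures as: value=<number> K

Convert throughput: Q = 187.7 kg/h = 187.7/3600 = 0.0521389 kg/s
t_res = M / Q_s = 3.59 ÷ 0.0521389 = 68.8546 s
Geometry in metres: D = 30.3 mm → 0.0303 m, h = 4.73 mm → 0.00473 m; screw speed N = 201.4 rpm = 3.35667 rev/s
γ̇ = π D N / h = (π)(0.0303)(3.35667) / 0.00473 = 67.5522 s⁻¹
Adiabatic rise: ΔT = η γ̇² t_res / (ρ cp) = 772·(67.5522)²·68.8546 / (963·1715) = 146.872 K

value=146.9 K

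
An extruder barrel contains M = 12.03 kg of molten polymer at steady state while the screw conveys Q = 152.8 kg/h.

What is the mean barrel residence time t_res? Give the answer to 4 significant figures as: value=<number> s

Convert throughput: Q = 152.8 kg/h = 152.8/3600 = 0.0424444 kg/s
Mean residence time: t_res = M/Q_s = 12.03 kg / 0.0424444 kg/s = 283.429 s

value=283.4 s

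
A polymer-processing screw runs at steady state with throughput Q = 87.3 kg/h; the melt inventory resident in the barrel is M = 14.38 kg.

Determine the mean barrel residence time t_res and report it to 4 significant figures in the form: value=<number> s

Convert throughput: Q = 87.3 kg/h = 87.3/3600 = 0.02425 kg/s
t_res = M / Q_s = 14.38 ÷ 0.02425 = 592.99 s

value=593.0 s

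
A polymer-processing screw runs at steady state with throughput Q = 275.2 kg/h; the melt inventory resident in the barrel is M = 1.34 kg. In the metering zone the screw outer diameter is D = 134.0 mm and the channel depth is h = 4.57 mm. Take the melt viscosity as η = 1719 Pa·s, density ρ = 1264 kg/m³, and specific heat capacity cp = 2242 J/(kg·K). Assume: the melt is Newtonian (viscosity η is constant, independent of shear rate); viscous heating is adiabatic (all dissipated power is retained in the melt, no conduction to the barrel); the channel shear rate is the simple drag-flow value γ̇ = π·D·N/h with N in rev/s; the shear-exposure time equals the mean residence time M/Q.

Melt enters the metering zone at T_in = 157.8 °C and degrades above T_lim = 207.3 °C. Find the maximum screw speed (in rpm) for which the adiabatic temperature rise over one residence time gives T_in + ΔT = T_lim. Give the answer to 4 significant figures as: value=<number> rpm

value=44.44 rpm

Convert throughput: Q = 275.2 kg/h = 275.2/3600 = 0.0764444 kg/s
t_res = M / Q_s = 1.34 ÷ 0.0764444 = 17.5291 s
Geometry in SI: D = 134.0 mm → 0.134 m, h = 4.57 mm → 0.00457 m
ΔT_a = T_lim − T_in = 207.3 − 157.8 = 49.5 K
γ̇_max² = ΔT_a·ρ·cp/(η·t_res) = 49.5·1264·2242/(1719·17.5291) = 4655.36 s⁻²
γ̇_max = √4655.36 = 68.2302 s⁻¹
N_max = γ̇_max h / (πD) = 68.2302·0.00457/(π·0.134) = 0.740693 rev/s → ×60 = 44.4416 rpm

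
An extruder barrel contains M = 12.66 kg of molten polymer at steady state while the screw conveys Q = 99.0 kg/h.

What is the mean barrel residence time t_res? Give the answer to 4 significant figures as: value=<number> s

Convert throughput: Q = 99.0 kg/h = 99.0/3600 = 0.0275 kg/s
Mean residence time: t_res = M/Q_s = 12.66 kg / 0.0275 kg/s = 460.364 s

value=460.4 s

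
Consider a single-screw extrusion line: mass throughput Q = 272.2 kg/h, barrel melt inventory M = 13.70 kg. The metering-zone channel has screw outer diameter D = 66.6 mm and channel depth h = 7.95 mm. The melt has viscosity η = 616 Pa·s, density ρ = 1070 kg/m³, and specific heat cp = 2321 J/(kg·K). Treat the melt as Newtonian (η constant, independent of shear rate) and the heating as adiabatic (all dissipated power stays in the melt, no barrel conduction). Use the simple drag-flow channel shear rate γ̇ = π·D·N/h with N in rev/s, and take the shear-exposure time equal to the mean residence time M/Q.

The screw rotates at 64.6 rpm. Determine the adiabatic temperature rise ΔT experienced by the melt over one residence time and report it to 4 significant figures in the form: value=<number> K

value=36.09 K

Throughput in SI: Q_s = 272.2 kg/h ÷ 3600 s/h = 0.0756111 kg/s
t_res = M / Q_s = 13.70 ÷ 0.0756111 = 181.19 s
Convert to SI: D = 0.0666 m, h = 0.00795 m, N = 64.6/60 = 1.07667 rev/s
γ̇ = π·D·N / h = π · 0.0666 · 1.07667 / 0.00795 = 28.336 s⁻¹
ΔT = η·γ̇²·t_res / (ρ·cp) = 616 · (28.336)² · 181.19 / (1070 · 2321) = 36.0855 K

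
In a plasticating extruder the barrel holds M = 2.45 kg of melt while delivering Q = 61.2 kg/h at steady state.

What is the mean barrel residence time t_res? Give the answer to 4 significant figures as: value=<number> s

value=144.1 s

Q_s = Q / 3600 = 61.2 / 3600 = 0.017 kg/s
Mean residence time: t_res = M/Q_s = 2.45 kg / 0.017 kg/s = 144.118 s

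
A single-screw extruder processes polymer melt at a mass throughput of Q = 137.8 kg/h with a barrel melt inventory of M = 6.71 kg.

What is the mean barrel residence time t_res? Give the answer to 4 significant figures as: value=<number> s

value=175.3 s

Throughput in SI: Q_s = 137.8 kg/h ÷ 3600 s/h = 0.0382778 kg/s
t_res = M / Q_s = 6.71 / 0.0382778 = 175.298 s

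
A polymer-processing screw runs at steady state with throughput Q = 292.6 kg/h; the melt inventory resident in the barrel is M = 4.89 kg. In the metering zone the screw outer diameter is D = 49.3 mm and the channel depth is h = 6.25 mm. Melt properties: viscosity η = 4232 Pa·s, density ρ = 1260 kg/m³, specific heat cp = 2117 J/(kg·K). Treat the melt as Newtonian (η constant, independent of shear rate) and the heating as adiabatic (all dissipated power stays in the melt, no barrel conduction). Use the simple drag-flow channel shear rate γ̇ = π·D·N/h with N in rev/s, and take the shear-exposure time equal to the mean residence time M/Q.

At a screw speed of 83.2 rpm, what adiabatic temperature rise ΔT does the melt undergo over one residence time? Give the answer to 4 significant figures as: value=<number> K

Throughput in SI: Q_s = 292.6 kg/h ÷ 3600 s/h = 0.0812778 kg/s
t_res = M / Q_s = 4.89 / 0.0812778 = 60.164 s
Geometry in metres: D = 49.3 mm → 0.0493 m, h = 6.25 mm → 0.00625 m; screw speed N = 83.2 rpm = 1.38667 rev/s
γ̇ = π·D·N / h = π · 0.0493 · 1.38667 / 0.00625 = 34.3628 s⁻¹
ΔT = η·γ̇²·t_res/(ρ·cp) = [4232 × 34.3628² × 60.164] / [1260 × 2117] = 112.712 K

value=112.7 K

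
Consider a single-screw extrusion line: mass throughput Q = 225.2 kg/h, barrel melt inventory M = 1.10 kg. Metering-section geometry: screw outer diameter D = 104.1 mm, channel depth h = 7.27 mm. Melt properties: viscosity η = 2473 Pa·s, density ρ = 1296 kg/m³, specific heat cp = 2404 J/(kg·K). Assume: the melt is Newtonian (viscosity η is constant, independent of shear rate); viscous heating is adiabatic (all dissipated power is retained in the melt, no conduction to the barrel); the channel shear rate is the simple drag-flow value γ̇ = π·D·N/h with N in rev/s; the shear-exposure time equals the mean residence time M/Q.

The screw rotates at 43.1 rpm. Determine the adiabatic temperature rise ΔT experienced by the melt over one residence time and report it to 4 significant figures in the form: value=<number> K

value=14.57 K

Convert throughput: Q = 225.2 kg/h = 225.2/3600 = 0.0625556 kg/s
t_res = M / Q_s = 1.10 / 0.0625556 = 17.5844 s
Geometry in metres: D = 104.1 mm → 0.1041 m, h = 7.27 mm → 0.00727 m; screw speed N = 43.1 rpm = 0.718333 rev/s
γ̇ = π·D·N / h = π · 0.1041 · 0.718333 / 0.00727 = 32.3141 s⁻¹
ΔT = η·γ̇²·t_res / (ρ·cp) = 2473 · (32.3141)² · 17.5844 / (1296 · 2404) = 14.5746 K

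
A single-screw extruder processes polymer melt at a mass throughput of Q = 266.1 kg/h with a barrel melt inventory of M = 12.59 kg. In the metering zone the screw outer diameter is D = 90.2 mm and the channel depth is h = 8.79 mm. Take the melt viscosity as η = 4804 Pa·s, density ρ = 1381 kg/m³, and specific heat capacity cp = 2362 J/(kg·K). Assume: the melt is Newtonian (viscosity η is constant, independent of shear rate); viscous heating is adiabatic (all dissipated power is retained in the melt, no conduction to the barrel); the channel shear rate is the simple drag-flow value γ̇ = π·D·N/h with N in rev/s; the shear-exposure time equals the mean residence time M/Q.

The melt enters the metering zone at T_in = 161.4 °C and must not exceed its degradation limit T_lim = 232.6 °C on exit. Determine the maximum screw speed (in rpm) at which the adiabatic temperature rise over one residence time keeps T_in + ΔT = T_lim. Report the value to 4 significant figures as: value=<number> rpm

value=31.36 rpm

Q_s = Q / 3600 = 266.1 / 3600 = 0.0739167 kg/s
Mean residence time: t_res = M/Q_s = 12.59 kg / 0.0739167 kg/s = 170.327 s
D = 90.2 mm = 0.0902 m;  h = 8.79 mm = 0.00879 m
Allowable rise: ΔT_a = T_lim − T_in = 232.6 − 161.4 = 71.2 K
γ̇_max² = ΔT_a·ρ·cp / (η·t_res) = [71.2 × 1381 × 2362] / [4804 × 170.327] = 283.836 s⁻²
γ̇_max = √283.836 = 16.8474 s⁻¹
Solve γ̇ = πDN/h for N: N_max = γ̇_max·h/(π·D) = 16.8474 × 0.00879 / (π × 0.0902) = 0.522596 rev/s = 31.3558 rpm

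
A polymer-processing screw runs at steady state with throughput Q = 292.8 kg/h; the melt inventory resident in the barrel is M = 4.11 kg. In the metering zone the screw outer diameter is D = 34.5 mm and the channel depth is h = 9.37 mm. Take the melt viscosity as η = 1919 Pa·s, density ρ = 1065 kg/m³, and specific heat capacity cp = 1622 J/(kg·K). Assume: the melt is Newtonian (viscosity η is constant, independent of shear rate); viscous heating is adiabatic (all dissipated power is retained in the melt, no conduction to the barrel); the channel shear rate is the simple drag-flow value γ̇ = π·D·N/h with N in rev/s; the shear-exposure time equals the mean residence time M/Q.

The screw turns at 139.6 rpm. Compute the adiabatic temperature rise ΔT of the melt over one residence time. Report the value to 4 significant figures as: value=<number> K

Throughput in SI: Q_s = 292.8 kg/h ÷ 3600 s/h = 0.0813333 kg/s
t_res = M / Q_s = 4.11 ÷ 0.0813333 = 50.5328 s
Geometry in metres: D = 34.5 mm → 0.0345 m, h = 9.37 mm → 0.00937 m; screw speed N = 139.6 rpm = 2.32667 rev/s
Shear rate: γ̇ = πDN/h = π·0.0345·2.32667/0.00937 = 26.9131 s⁻¹
ΔT = η·γ̇²·t_res / (ρ·cp) = 1919 · (26.9131)² · 50.5328 / (1065 · 1622) = 40.6607 K

value=40.66 K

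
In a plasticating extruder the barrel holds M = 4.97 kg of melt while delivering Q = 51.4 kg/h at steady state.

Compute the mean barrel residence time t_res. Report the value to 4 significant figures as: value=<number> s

Convert throughput: Q = 51.4 kg/h = 51.4/3600 = 0.0142778 kg/s
t_res = M / Q_s = 4.97 / 0.0142778 = 348.093 s

value=348.1 s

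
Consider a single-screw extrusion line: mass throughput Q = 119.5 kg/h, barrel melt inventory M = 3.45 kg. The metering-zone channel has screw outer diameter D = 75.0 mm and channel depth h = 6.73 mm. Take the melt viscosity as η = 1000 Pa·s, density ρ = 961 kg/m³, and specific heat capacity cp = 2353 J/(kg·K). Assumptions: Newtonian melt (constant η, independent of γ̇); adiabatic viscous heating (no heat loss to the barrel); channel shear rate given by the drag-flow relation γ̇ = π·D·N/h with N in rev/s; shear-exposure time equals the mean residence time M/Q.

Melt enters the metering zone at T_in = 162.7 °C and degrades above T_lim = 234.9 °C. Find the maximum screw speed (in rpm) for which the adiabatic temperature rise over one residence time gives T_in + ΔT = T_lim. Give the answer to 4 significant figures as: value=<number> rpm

Q_s = Q / 3600 = 119.5 / 3600 = 0.0331944 kg/s
t_res = M / Q_s = 3.45 / 0.0331944 = 103.933 s
Geometry in SI: D = 75.0 mm → 0.075 m, h = 6.73 mm → 0.00673 m
Allowable rise: ΔT_a = T_lim − T_in = 234.9 − 162.7 = 72.2 K
γ̇_max² = ΔT_a·ρ·cp/(η·t_res) = 72.2·961·2353/(1000·103.933) = 1570.83 s⁻²
γ̇_max = sqrt(1570.83) = 39.6337 s⁻¹
Solve γ̇ = πDN/h for N: N_max = γ̇_max·h/(π·D) = 39.6337 × 0.00673 / (π × 0.075) = 1.13206 rev/s = 67.9234 rpm

value=67.92 rpm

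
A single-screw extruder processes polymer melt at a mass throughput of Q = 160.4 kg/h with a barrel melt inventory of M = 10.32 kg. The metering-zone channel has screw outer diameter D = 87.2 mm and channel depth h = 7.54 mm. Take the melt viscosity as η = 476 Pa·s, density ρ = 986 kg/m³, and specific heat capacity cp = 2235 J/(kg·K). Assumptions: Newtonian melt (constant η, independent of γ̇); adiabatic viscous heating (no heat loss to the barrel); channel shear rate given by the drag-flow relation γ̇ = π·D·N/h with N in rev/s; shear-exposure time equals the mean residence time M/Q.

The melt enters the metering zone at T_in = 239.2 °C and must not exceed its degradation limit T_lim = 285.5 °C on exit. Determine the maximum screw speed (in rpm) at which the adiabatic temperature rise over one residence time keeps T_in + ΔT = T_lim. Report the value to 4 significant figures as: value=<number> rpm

value=50.24 rpm

Convert throughput: Q = 160.4 kg/h = 160.4/3600 = 0.0445556 kg/s
Mean residence time: t_res = M/Q_s = 10.32 kg / 0.0445556 kg/s = 231.621 s
D = 87.2 mm = 0.0872 m;  h = 7.54 mm = 0.00754 m
Allowable rise: ΔT_a = T_lim − T_in = 285.5 − 239.2 = 46.3 K
γ̇_max² = ΔT_a·ρ·cp/(η·t_res) = 46.3·986·2235/(476·231.621) = 925.445 s⁻²
γ̇_max = √925.445 = 30.4211 s⁻¹
Solve γ̇ = πDN/h for N: N_max = γ̇_max·h/(π·D) = 30.4211 × 0.00754 / (π × 0.0872) = 0.837298 rev/s = 50.2379 rpm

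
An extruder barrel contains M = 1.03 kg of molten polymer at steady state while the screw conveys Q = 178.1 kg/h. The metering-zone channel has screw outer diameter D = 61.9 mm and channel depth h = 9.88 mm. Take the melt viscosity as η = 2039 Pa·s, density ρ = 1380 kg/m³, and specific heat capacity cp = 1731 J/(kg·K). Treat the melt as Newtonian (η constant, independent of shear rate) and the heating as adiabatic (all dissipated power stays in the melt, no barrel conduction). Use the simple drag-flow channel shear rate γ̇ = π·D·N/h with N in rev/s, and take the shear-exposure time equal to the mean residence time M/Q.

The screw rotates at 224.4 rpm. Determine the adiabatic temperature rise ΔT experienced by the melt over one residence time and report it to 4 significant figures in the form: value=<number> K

value=96.30 K

Convert throughput: Q = 178.1 kg/h = 178.1/3600 = 0.0494722 kg/s
t_res = M / Q_s = 1.03 ÷ 0.0494722 = 20.8198 s
Geometry in metres: D = 61.9 mm → 0.0619 m, h = 9.88 mm → 0.00988 m; screw speed N = 224.4 rpm = 3.74 rev/s
γ̇ = π·D·N / h = π · 0.0619 · 3.74 / 0.00988 = 73.6131 s⁻¹
Adiabatic rise: ΔT = η γ̇² t_res / (ρ cp) = 2039·(73.6131)²·20.8198 / (1380·1731) = 96.3002 K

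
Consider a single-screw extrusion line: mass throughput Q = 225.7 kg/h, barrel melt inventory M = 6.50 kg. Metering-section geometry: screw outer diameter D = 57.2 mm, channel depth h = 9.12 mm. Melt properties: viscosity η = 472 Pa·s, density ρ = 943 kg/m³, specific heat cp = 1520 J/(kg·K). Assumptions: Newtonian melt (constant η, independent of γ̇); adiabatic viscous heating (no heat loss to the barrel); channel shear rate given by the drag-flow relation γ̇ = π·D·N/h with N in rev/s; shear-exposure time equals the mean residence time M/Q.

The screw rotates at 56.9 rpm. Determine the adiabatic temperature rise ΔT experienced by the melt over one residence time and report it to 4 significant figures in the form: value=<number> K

Q_s = Q / 3600 = 225.7 / 3600 = 0.0626944 kg/s
t_res = M / Q_s = 6.50 / 0.0626944 = 103.677 s
Convert to SI: D = 0.0572 m, h = 0.00912 m, N = 56.9/60 = 0.948333 rev/s
Shear rate: γ̇ = πDN/h = π·0.0572·0.948333/0.00912 = 18.6858 s⁻¹
ΔT = η·γ̇²·t_res/(ρ·cp) = [472 × 18.6858² × 103.677] / [943 × 1520] = 11.9205 K

value=11.92 K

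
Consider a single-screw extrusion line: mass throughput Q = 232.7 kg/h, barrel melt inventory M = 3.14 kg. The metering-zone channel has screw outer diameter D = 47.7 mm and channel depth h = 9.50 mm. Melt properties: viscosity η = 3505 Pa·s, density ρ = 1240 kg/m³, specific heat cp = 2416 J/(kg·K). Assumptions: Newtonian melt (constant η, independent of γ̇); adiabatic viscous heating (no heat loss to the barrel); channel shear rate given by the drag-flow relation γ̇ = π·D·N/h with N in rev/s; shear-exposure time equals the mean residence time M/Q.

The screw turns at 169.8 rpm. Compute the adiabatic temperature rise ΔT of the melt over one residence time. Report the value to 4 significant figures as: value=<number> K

Convert throughput: Q = 232.7 kg/h = 232.7/3600 = 0.0646389 kg/s
t_res = M / Q_s = 3.14 / 0.0646389 = 48.5776 s
D = 47.7 mm = 0.0477 m;  h = 9.50 mm = 0.0095 m;  N = 169.8 rpm / 60 = 2.83 rev/s
γ̇ = π D N / h = (π)(0.0477)(2.83) / 0.0095 = 44.6407 s⁻¹
ΔT = η·γ̇²·t_res / (ρ·cp) = 3505 · (44.6407)² · 48.5776 / (1240 · 2416) = 113.258 K

value=113.3 K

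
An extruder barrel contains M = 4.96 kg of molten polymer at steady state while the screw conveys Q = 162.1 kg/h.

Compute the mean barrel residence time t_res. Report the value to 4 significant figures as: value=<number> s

value=110.2 s

Convert throughput: Q = 162.1 kg/h = 162.1/3600 = 0.0450278 kg/s
Mean residence time: t_res = M/Q_s = 4.96 kg / 0.0450278 kg/s = 110.154 s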